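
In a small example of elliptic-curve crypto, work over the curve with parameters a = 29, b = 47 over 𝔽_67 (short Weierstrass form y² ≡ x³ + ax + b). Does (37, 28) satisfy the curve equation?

no

y² = 28² ≡ 47; x³ + 29x + 47 = 51773 ≡ 49 (mod 67). 47 ≠ 49.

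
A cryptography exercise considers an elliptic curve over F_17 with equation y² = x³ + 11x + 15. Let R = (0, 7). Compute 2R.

tangent at (0, 7): λ = (3·0² + 11)/(2·7) ≡ 11/14. 14⁻¹ ≡ 11 (mod 17), so λ ≡ 11·11 ≡ 2.
  x = λ² - 0 - 0 = 4 - 0 ≡ 4; y = λ·(0 - 4) - 7 ≡ 2. → (4, 2)

(4, 2)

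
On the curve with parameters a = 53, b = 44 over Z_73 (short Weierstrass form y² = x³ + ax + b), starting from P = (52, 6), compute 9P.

Repeated addition: build up to 9P.
2P: tangent at (52, 6): λ = (3·52² + 53)/(2·6) ≡ 62/12. 12⁻¹ ≡ 67 (mod 73) since 12·67 = 804 ≡ 1, so λ ≡ 62·67 ≡ 66.
  x = λ² - 52 - 52 = 4356 - 104 ≡ 18; y = λ·(52 - 18) - 6 ≡ 48. → (18, 48)
3P: (18, 48) + (52, 6). λ = (6 - 48)/(52 - 18) ≡ 31/34 mod 73. 34⁻¹ ≡ 58 (mod 73), so λ ≡ 46.
  x = λ² - 18 - 52 = 2116 - 70 ≡ 2; y = λ·(18 - 2) - 48 ≡ 31. → (2, 31)
4P: (2, 31) + (52, 6). λ = (6 - 31)/(52 - 2) ≡ 48/50 mod 73. 50⁻¹ ≡ 19 (mod 73) since 50·19 = 950 ≡ 1, so λ ≡ 36.
  x = λ² - 2 - 52 = 1296 - 54 ≡ 1; y = λ·(2 - 1) - 31 ≡ 5. → (1, 5)
5P: (1, 5) + (52, 6). λ = (6 - 5)/(52 - 1) ≡ 1/51 mod 73. 51⁻¹ ≡ 63 (mod 73) since 51·63 = 3213 ≡ 1, so λ ≡ 63.
  x = λ² - 1 - 52 = 3969 - 53 ≡ 47; y = λ·(1 - 47) - 5 ≡ 17. → (47, 17)
6P: (47, 17) + (52, 6). λ = (6 - 17)/(52 - 47) ≡ 62/5 mod 73. 5⁻¹ ≡ 44 (mod 73) since 5·44 = 220 ≡ 1, so λ ≡ 27.
  x = λ² - 47 - 52 = 729 - 99 ≡ 46; y = λ·(47 - 46) - 17 ≡ 10. → (46, 10)
7P: (46, 10) + (52, 6). λ = (6 - 10)/(52 - 46) ≡ 69/6 mod 73. 6⁻¹ ≡ 61 (mod 73), so λ ≡ 48.
  x = λ² - 46 - 52 = 2304 - 98 ≡ 16; y = λ·(46 - 16) - 10 ≡ 43. → (16, 43)
8P: (16, 43) + (52, 6). λ = (6 - 43)/(52 - 16) ≡ 36/36 mod 73. 36⁻¹ ≡ 71 (mod 73), so λ ≡ 1.
  x = λ² - 16 - 52 = 1 - 68 ≡ 6; y = λ·(16 - 6) - 43 ≡ 40. → (6, 40)
9P: (6, 40) + (52, 6). λ = (6 - 40)/(52 - 6) ≡ 39/46 mod 73. 46⁻¹ ≡ 27 (mod 73), so λ ≡ 31.
  x = λ² - 6 - 52 = 961 - 58 ≡ 27; y = λ·(6 - 27) - 40 ≡ 39. → (27, 39)

(27, 39)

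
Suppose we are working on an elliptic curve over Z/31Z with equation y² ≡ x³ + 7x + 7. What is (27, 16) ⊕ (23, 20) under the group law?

(27, 16) + (23, 20). λ = (20 - 16)/(23 - 27) ≡ 4/27 mod 31. 27⁻¹ ≡ 23 (mod 31), so λ ≡ 30.
  x = λ² - 27 - 23 = 900 - 50 ≡ 13; y = λ·(27 - 13) - 16 ≡ 1. → (13, 1)

(13, 1)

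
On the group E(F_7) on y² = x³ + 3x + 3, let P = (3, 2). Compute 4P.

Double-and-add on 4 = (100)₂. Start with P = (3, 2) for the leading 1-bit.
double: tangent at (3, 2): λ = (3·3² + 3)/(2·2) ≡ 2/4. 4⁻¹ ≡ 2 (mod 7) since 4·2 = 8 ≡ 1, so λ ≡ 2·2 ≡ 4.
  x = λ² - 3 - 3 = 16 - 6 ≡ 3; y = λ·(3 - 3) - 2 ≡ 5. → (3, 5)
double: tangent at (3, 5): λ = (3·3² + 3)/(2·5) ≡ 2/3. 3⁻¹ ≡ 5 (mod 7), so λ ≡ 2·5 ≡ 3.
  x = λ² - 3 - 3 = 9 - 6 ≡ 3; y = λ·(3 - 3) - 5 ≡ 2. → (3, 2)

(3, 2)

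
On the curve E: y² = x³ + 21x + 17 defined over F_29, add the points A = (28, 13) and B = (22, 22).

(3, 22)

(28, 13) + (22, 22). λ = (22 - 13)/(22 - 28) ≡ 9/23 mod 29. 23⁻¹ ≡ 24 (mod 29) since 23·24 = 552 ≡ 1, so λ ≡ 13.
  x = λ² - 28 - 22 = 169 - 50 ≡ 3; y = λ·(28 - 3) - 13 ≡ 22. → (3, 22)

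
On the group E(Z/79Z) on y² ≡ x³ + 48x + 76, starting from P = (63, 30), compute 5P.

(0, 47)

Double-and-add on 5 = (101)₂. Start with P = (63, 30) for the leading 1-bit.
double: tangent at (63, 30): λ = (3·63² + 48)/(2·30) ≡ 26/60. 60⁻¹ ≡ 54 (mod 79) since 60·54 = 3240 ≡ 1, so λ ≡ 26·54 ≡ 61.
  x = λ² - 63 - 63 = 3721 - 126 ≡ 40; y = λ·(63 - 40) - 30 ≡ 30. → (40, 30)
double: tangent at (40, 30): λ = (3·40² + 48)/(2·30) ≡ 29/60. 60⁻¹ ≡ 54 (mod 79), so λ ≡ 29·54 ≡ 65.
  x = λ² - 40 - 40 = 4225 - 80 ≡ 37; y = λ·(40 - 37) - 30 ≡ 7. → (37, 7)
add P: (37, 7) + (63, 30). λ = (30 - 7)/(63 - 37) ≡ 23/26 mod 79. 26⁻¹ ≡ 76 (mod 79), so λ ≡ 10.
  x = λ² - 37 - 63 = 100 - 100 ≡ 0; y = λ·(37 - 0) - 7 ≡ 47. → (0, 47)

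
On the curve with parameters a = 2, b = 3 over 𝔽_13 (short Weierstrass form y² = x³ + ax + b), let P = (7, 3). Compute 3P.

Repeated addition: build up to 3P.
2P: tangent at (7, 3): λ = (3·7² + 2)/(2·3) ≡ 6/6. 6⁻¹ ≡ 11 (mod 13) since 6·11 = 66 ≡ 1, so λ ≡ 6·11 ≡ 1.
  x = λ² - 7 - 7 = 1 - 14 ≡ 0; y = λ·(7 - 0) - 3 ≡ 4. → (0, 4)
3P: (0, 4) + (7, 3). λ = (3 - 4)/(7 - 0) ≡ 12/7 mod 13. 7⁻¹ ≡ 2 (mod 13) since 7·2 = 14 ≡ 1, so λ ≡ 11.
  x = λ² - 0 - 7 = 121 - 7 ≡ 10; y = λ·(0 - 10) - 4 ≡ 3. → (10, 3)

(10, 3)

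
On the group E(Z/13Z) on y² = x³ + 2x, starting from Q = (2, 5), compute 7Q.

Repeated addition: build up to 7Q.
2Q: tangent at (2, 5): λ = (3·2² + 2)/(2·5) ≡ 1/10. 10⁻¹ ≡ 4 (mod 13), so λ ≡ 1·4 ≡ 4.
  x = λ² - 2 - 2 = 16 - 4 ≡ 12; y = λ·(2 - 12) - 5 ≡ 7. → (12, 7)
3Q: (12, 7) + (2, 5). λ = (5 - 7)/(2 - 12) ≡ 11/3 mod 13. 3⁻¹ ≡ 9 (mod 13) since 3·9 = 27 ≡ 1, so λ ≡ 8.
  x = λ² - 12 - 2 = 64 - 14 ≡ 11; y = λ·(12 - 11) - 7 ≡ 1. → (11, 1)
4Q: (11, 1) + (2, 5). λ = (5 - 1)/(2 - 11) ≡ 4/4 mod 13. 4⁻¹ ≡ 10 (mod 13), so λ ≡ 1.
  x = λ² - 11 - 2 = 1 - 13 ≡ 1; y = λ·(11 - 1) - 1 ≡ 9. → (1, 9)
5Q: (1, 9) + (2, 5). λ = (5 - 9)/(2 - 1) ≡ 9/1 mod 13. 1⁻¹ ≡ 1 (mod 13), so λ ≡ 9.
  x = λ² - 1 - 2 = 81 - 3 ≡ 0; y = λ·(1 - 0) - 9 ≡ 0. → (0, 0)
6Q: (0, 0) + (2, 5). λ = (5 - 0)/(2 - 0) ≡ 5/2 mod 13. 2⁻¹ ≡ 7 (mod 13), so λ ≡ 9.
  x = λ² - 0 - 2 = 81 - 2 ≡ 1; y = λ·(0 - 1) - 0 ≡ 4. → (1, 4)
7Q: (1, 4) + (2, 5). λ = (5 - 4)/(2 - 1) ≡ 1/1 mod 13. 1⁻¹ ≡ 1 (mod 13), so λ ≡ 1.
  x = λ² - 1 - 2 = 1 - 3 ≡ 11; y = λ·(1 - 11) - 4 ≡ 12. → (11, 12)

(11, 12)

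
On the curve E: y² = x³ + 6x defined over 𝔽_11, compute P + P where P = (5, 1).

(5, 10)

tangent at (5, 1): λ = (3·5² + 6)/(2·1) ≡ 4/2. 2⁻¹ ≡ 6 (mod 11) since 2·6 = 12 ≡ 1, so λ ≡ 4·6 ≡ 2.
  x = λ² - 5 - 5 = 4 - 10 ≡ 5; y = λ·(5 - 5) - 1 ≡ 10. → (5, 10)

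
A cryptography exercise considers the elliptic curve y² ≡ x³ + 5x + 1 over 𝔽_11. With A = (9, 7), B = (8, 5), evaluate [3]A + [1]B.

First 3A:
Repeated addition: build up to 3A.
2A: tangent at (9, 7): λ = (3·9² + 5)/(2·7) ≡ 6/3. 3⁻¹ ≡ 4 (mod 11), so λ ≡ 6·4 ≡ 2.
  x = λ² - 9 - 9 = 4 - 18 ≡ 8; y = λ·(9 - 8) - 7 ≡ 6. → (8, 6)
3A: (8, 6) + (9, 7). λ = (7 - 6)/(9 - 8) ≡ 1/1 mod 11. 1⁻¹ ≡ 1 (mod 11), so λ ≡ 1.
  x = λ² - 8 - 9 = 1 - 17 ≡ 6; y = λ·(8 - 6) - 6 ≡ 7. → (6, 7)
3A = (6, 7).
Finally 3A + B:
(6, 7) + (8, 5). λ = (5 - 7)/(8 - 6) ≡ 9/2 mod 11. 2⁻¹ ≡ 6 (mod 11) since 2·6 = 12 ≡ 1, so λ ≡ 10.
  x = λ² - 6 - 8 = 100 - 14 ≡ 9; y = λ·(6 - 9) - 7 ≡ 7. → (9, 7)

(9, 7)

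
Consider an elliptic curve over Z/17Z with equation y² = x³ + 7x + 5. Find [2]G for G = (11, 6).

(14, 12)

tangent at (11, 6): λ = (3·11² + 7)/(2·6) ≡ 13/12. 12⁻¹ ≡ 10 (mod 17) since 12·10 = 120 ≡ 1, so λ ≡ 13·10 ≡ 11.
  x = λ² - 11 - 11 = 121 - 22 ≡ 14; y = λ·(11 - 14) - 6 ≡ 12. → (14, 12)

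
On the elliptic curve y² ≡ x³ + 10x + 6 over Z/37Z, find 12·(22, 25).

Write P = (22, 25).
Double-and-add on 12 = (1100)₂. Start with P = (22, 25) for the leading 1-bit.
double: tangent at (22, 25): λ = (3·22² + 10)/(2·25) ≡ 19/13. 13⁻¹ ≡ 20 (mod 37), so λ ≡ 19·20 ≡ 10.
  x = λ² - 22 - 22 = 100 - 44 ≡ 19; y = λ·(22 - 19) - 25 ≡ 5. → (19, 5)
add P: (19, 5) + (22, 25). λ = (25 - 5)/(22 - 19) ≡ 20/3 mod 37. 3⁻¹ ≡ 25 (mod 37), so λ ≡ 19.
  x = λ² - 19 - 22 = 361 - 41 ≡ 24; y = λ·(19 - 24) - 5 ≡ 11. → (24, 11)
double: tangent at (24, 11): λ = (3·24² + 10)/(2·11) ≡ 36/22. 22⁻¹ ≡ 32 (mod 37) since 22·32 = 704 ≡ 1, so λ ≡ 36·32 ≡ 5.
  x = λ² - 24 - 24 = 25 - 48 ≡ 14; y = λ·(24 - 14) - 11 ≡ 2. → (14, 2)
double: tangent at (14, 2): λ = (3·14² + 10)/(2·2) ≡ 6/4. 4⁻¹ ≡ 28 (mod 37), so λ ≡ 6·28 ≡ 20.
  x = λ² - 14 - 14 = 400 - 28 ≡ 2; y = λ·(14 - 2) - 2 ≡ 16. → (2, 16)

(2, 16)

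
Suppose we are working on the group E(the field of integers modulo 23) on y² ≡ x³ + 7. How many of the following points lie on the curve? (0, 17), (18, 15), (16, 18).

(0, 17): 17² ≡ 13, rhs ≡ 7 → off.
(18, 15): 15² ≡ 18, rhs ≡ 20 → off.
(16, 18): 18² ≡ 2, rhs ≡ 9 → off.

0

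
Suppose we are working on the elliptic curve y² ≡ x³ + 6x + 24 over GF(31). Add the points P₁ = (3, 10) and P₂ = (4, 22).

(13, 25)

(3, 10) + (4, 22). λ = (22 - 10)/(4 - 3) ≡ 12/1 mod 31. 1⁻¹ ≡ 1 (mod 31), so λ ≡ 12.
  x = λ² - 3 - 4 = 144 - 7 ≡ 13; y = λ·(3 - 13) - 10 ≡ 25. → (13, 25)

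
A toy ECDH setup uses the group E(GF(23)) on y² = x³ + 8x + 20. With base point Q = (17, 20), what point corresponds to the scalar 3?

Repeated addition: build up to 3Q.
2Q: tangent at (17, 20): λ = (3·17² + 8)/(2·20) ≡ 1/17. 17⁻¹ ≡ 19 (mod 23) since 17·19 = 323 ≡ 1, so λ ≡ 1·19 ≡ 19.
  x = λ² - 17 - 17 = 361 - 34 ≡ 5; y = λ·(17 - 5) - 20 ≡ 1. → (5, 1)
3Q: (5, 1) + (17, 20). λ = (20 - 1)/(17 - 5) ≡ 19/12 mod 23. 12⁻¹ ≡ 2 (mod 23), so λ ≡ 15.
  x = λ² - 5 - 17 = 225 - 22 ≡ 19; y = λ·(5 - 19) - 1 ≡ 19. → (19, 19)

(19, 19)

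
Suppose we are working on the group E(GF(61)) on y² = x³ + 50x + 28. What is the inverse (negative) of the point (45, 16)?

-(45, 16) = (45, -16 mod 61) = (45, 45).

(45, 45)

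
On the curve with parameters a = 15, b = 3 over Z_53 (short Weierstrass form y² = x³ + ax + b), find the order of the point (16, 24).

2P: tangent at (16, 24): λ = (3·16² + 15)/(2·24) ≡ 41/48. 48⁻¹ ≡ 21 (mod 53), so λ ≡ 41·21 ≡ 13.
  x = λ² - 16 - 16 = 169 - 32 ≡ 31; y = λ·(16 - 31) - 24 ≡ 46. → (31, 46)
3P: (31, 46) + (16, 24). λ = (24 - 46)/(16 - 31) ≡ 31/38 mod 53. 38⁻¹ ≡ 7 (mod 53), so λ ≡ 5.
  x = λ² - 31 - 16 = 25 - 47 ≡ 31; y = λ·(31 - 31) - 46 ≡ 7. → (31, 7)
4P: (31, 7) + (16, 24). λ = (24 - 7)/(16 - 31) ≡ 17/38 mod 53. 38⁻¹ ≡ 7 (mod 53), so λ ≡ 13.
  x = λ² - 31 - 16 = 169 - 47 ≡ 16; y = λ·(31 - 16) - 7 ≡ 29. → (16, 29)
5P: (16, 29) + (16, 24): same x and y₁ ≡ -y₂, so the sum is O.
5P = O, so the order is 5.

5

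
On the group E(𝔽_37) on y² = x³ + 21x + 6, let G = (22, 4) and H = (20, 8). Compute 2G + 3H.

First 2G:
Repeated addition: build up to 2G.
2G: tangent at (22, 4): λ = (3·22² + 21)/(2·4) ≡ 30/8. 8⁻¹ ≡ 14 (mod 37), so λ ≡ 30·14 ≡ 13.
  x = λ² - 22 - 22 = 169 - 44 ≡ 14; y = λ·(22 - 14) - 4 ≡ 26. → (14, 26)
2G = (14, 26).
Next 3H:
Repeated addition: build up to 3H.
2H: tangent at (20, 8): λ = (3·20² + 21)/(2·8) ≡ 0/16. 16⁻¹ ≡ 7 (mod 37), so λ ≡ 0·7 ≡ 0.
  x = λ² - 20 - 20 = 0 - 40 ≡ 34; y = λ·(20 - 34) - 8 ≡ 29. → (34, 29)
3H: (34, 29) + (20, 8). λ = (8 - 29)/(20 - 34) ≡ 16/23 mod 37. 23⁻¹ ≡ 29 (mod 37), so λ ≡ 20.
  x = λ² - 34 - 20 = 400 - 54 ≡ 13; y = λ·(34 - 13) - 29 ≡ 21. → (13, 21)
3H = (13, 21).
Finally 2G + 3H:
(14, 26) + (13, 21). λ = (21 - 26)/(13 - 14) ≡ 32/36 mod 37. 36⁻¹ ≡ 36 (mod 37), so λ ≡ 5.
  x = λ² - 14 - 13 = 25 - 27 ≡ 35; y = λ·(14 - 35) - 26 ≡ 17. → (35, 17)

(35, 17)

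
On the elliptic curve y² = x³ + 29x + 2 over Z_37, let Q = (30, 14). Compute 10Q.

Repeated addition: build up to 10Q.
2Q: tangent at (30, 14): λ = (3·30² + 29)/(2·14) ≡ 28/28. 28⁻¹ ≡ 4 (mod 37), so λ ≡ 28·4 ≡ 1.
  x = λ² - 30 - 30 = 1 - 60 ≡ 15; y = λ·(30 - 15) - 14 ≡ 1. → (15, 1)
3Q: (15, 1) + (30, 14). λ = (14 - 1)/(30 - 15) ≡ 13/15 mod 37. 15⁻¹ ≡ 5 (mod 37) since 15·5 = 75 ≡ 1, so λ ≡ 28.
  x = λ² - 15 - 30 = 784 - 45 ≡ 36; y = λ·(15 - 36) - 1 ≡ 3. → (36, 3)
4Q: (36, 3) + (30, 14). λ = (14 - 3)/(30 - 36) ≡ 11/31 mod 37. 31⁻¹ ≡ 6 (mod 37) since 31·6 = 186 ≡ 1, so λ ≡ 29.
  x = λ² - 36 - 30 = 841 - 66 ≡ 35; y = λ·(36 - 35) - 3 ≡ 26. → (35, 26)
5Q: (35, 26) + (30, 14). λ = (14 - 26)/(30 - 35) ≡ 25/32 mod 37. 32⁻¹ ≡ 22 (mod 37), so λ ≡ 32.
  x = λ² - 35 - 30 = 1024 - 65 ≡ 34; y = λ·(35 - 34) - 26 ≡ 6. → (34, 6)
6Q: (34, 6) + (30, 14). λ = (14 - 6)/(30 - 34) ≡ 8/33 mod 37. 33⁻¹ ≡ 9 (mod 37), so λ ≡ 35.
  x = λ² - 34 - 30 = 1225 - 64 ≡ 14; y = λ·(34 - 14) - 6 ≡ 28. → (14, 28)
7Q: (14, 28) + (30, 14). λ = (14 - 28)/(30 - 14) ≡ 23/16 mod 37. 16⁻¹ ≡ 7 (mod 37) since 16·7 = 112 ≡ 1, so λ ≡ 13.
  x = λ² - 14 - 30 = 169 - 44 ≡ 14; y = λ·(14 - 14) - 28 ≡ 9. → (14, 9)
8Q: (14, 9) + (30, 14). λ = (14 - 9)/(30 - 14) ≡ 5/16 mod 37. 16⁻¹ ≡ 7 (mod 37), so λ ≡ 35.
  x = λ² - 14 - 30 = 1225 - 44 ≡ 34; y = λ·(14 - 34) - 9 ≡ 31. → (34, 31)
9Q: (34, 31) + (30, 14). λ = (14 - 31)/(30 - 34) ≡ 20/33 mod 37. 33⁻¹ ≡ 9 (mod 37), so λ ≡ 32.
  x = λ² - 34 - 30 = 1024 - 64 ≡ 35; y = λ·(34 - 35) - 31 ≡ 11. → (35, 11)
10Q: (35, 11) + (30, 14). λ = (14 - 11)/(30 - 35) ≡ 3/32 mod 37. 32⁻¹ ≡ 22 (mod 37) since 32·22 = 704 ≡ 1, so λ ≡ 29.
  x = λ² - 35 - 30 = 841 - 65 ≡ 36; y = λ·(35 - 36) - 11 ≡ 34. → (36, 34)

(36, 34)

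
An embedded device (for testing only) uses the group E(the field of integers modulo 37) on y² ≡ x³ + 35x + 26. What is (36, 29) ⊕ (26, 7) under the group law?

(36, 29) + (26, 7). λ = (7 - 29)/(26 - 36) ≡ 15/27 mod 37. 27⁻¹ ≡ 11 (mod 37), so λ ≡ 17.
  x = λ² - 36 - 26 = 289 - 62 ≡ 5; y = λ·(36 - 5) - 29 ≡ 17. → (5, 17)

(5, 17)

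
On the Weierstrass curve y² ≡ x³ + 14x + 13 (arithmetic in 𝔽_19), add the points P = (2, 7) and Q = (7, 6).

(2, 7) + (7, 6). λ = (6 - 7)/(7 - 2) ≡ 18/5 mod 19. 5⁻¹ ≡ 4 (mod 19) since 5·4 = 20 ≡ 1, so λ ≡ 15.
  x = λ² - 2 - 7 = 225 - 9 ≡ 7; y = λ·(2 - 7) - 7 ≡ 13. → (7, 13)

(7, 13)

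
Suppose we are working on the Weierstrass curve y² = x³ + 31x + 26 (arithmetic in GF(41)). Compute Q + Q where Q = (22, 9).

tangent at (22, 9): λ = (3·22² + 31)/(2·9) ≡ 7/18. 18⁻¹ ≡ 16 (mod 41), so λ ≡ 7·16 ≡ 30.
  x = λ² - 22 - 22 = 900 - 44 ≡ 36; y = λ·(22 - 36) - 9 ≡ 22. → (36, 22)

(36, 22)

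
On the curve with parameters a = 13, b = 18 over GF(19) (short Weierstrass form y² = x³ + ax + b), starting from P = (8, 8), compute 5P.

Repeated addition: build up to 5P.
2P: tangent at (8, 8): λ = (3·8² + 13)/(2·8) ≡ 15/16. 16⁻¹ ≡ 6 (mod 19) since 16·6 = 96 ≡ 1, so λ ≡ 15·6 ≡ 14.
  x = λ² - 8 - 8 = 196 - 16 ≡ 9; y = λ·(8 - 9) - 8 ≡ 16. → (9, 16)
3P: (9, 16) + (8, 8). λ = (8 - 16)/(8 - 9) ≡ 11/18 mod 19. 18⁻¹ ≡ 18 (mod 19), so λ ≡ 8.
  x = λ² - 9 - 8 = 64 - 17 ≡ 9; y = λ·(9 - 9) - 16 ≡ 3. → (9, 3)
4P: (9, 3) + (8, 8). λ = (8 - 3)/(8 - 9) ≡ 5/18 mod 19. 18⁻¹ ≡ 18 (mod 19) since 18·18 = 324 ≡ 1, so λ ≡ 14.
  x = λ² - 9 - 8 = 196 - 17 ≡ 8; y = λ·(9 - 8) - 3 ≡ 11. → (8, 11)
5P: (8, 11) + (8, 8): same x and y₁ ≡ -y₂, so the sum is 𝒪.

O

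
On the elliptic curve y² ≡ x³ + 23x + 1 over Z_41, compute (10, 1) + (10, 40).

The two points share x = 10 and their y-coordinates satisfy 1 + 40 ≡ 0 (mod 41), so they are inverses. Their sum is O.

O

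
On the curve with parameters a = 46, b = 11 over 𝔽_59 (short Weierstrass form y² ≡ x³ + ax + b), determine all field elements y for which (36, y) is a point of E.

none

x³ + 46x + 11 = 48323 ≡ 2 (mod 59).
2 is a non-residue mod 59; no y exists.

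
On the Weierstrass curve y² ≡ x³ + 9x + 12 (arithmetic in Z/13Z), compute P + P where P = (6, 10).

tangent at (6, 10): λ = (3·6² + 9)/(2·10) ≡ 0/7. 7⁻¹ ≡ 2 (mod 13) since 7·2 = 14 ≡ 1, so λ ≡ 0·2 ≡ 0.
  x = λ² - 6 - 6 = 0 - 12 ≡ 1; y = λ·(6 - 1) - 10 ≡ 3. → (1, 3)

(1, 3)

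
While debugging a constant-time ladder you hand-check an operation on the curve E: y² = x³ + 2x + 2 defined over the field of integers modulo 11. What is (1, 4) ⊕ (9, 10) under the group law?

(1, 4) + (9, 10). λ = (10 - 4)/(9 - 1) ≡ 6/8 mod 11. 8⁻¹ ≡ 7 (mod 11), so λ ≡ 9.
  x = λ² - 1 - 9 = 81 - 10 ≡ 5; y = λ·(1 - 5) - 4 ≡ 4. → (5, 4)

(5, 4)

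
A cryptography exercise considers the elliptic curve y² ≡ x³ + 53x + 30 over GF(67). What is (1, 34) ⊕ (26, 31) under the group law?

(13, 13)

(1, 34) + (26, 31). λ = (31 - 34)/(26 - 1) ≡ 64/25 mod 67. 25⁻¹ ≡ 59 (mod 67) since 25·59 = 1475 ≡ 1, so λ ≡ 24.
  x = λ² - 1 - 26 = 576 - 27 ≡ 13; y = λ·(1 - 13) - 34 ≡ 13. → (13, 13)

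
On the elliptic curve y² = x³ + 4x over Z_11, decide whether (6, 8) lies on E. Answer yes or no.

yes

y² = 8² ≡ 9; x³ + 4x + 0 = 240 ≡ 9 (mod 11). 9 = 9.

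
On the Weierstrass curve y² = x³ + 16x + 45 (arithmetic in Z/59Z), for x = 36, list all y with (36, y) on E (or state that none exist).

none

x³ + 16x + 45 = 47277 ≡ 18 (mod 59).
18 is a non-residue mod 59; no y exists.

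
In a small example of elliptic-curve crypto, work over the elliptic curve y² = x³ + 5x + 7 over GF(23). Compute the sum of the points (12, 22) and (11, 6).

(12, 22) + (11, 6). λ = (6 - 22)/(11 - 12) ≡ 7/22 mod 23. 22⁻¹ ≡ 22 (mod 23) since 22·22 = 484 ≡ 1, so λ ≡ 16.
  x = λ² - 12 - 11 = 256 - 23 ≡ 3; y = λ·(12 - 3) - 22 ≡ 7. → (3, 7)

(3, 7)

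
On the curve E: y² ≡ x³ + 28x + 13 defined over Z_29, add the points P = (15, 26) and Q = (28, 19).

(15, 26) + (28, 19). λ = (19 - 26)/(28 - 15) ≡ 22/13 mod 29. 13⁻¹ ≡ 9 (mod 29) since 13·9 = 117 ≡ 1, so λ ≡ 24.
  x = λ² - 15 - 28 = 576 - 43 ≡ 11; y = λ·(15 - 11) - 26 ≡ 12. → (11, 12)

(11, 12)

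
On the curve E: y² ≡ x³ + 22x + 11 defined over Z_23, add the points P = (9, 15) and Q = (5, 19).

(9, 15) + (5, 19). λ = (19 - 15)/(5 - 9) ≡ 4/19 mod 23. 19⁻¹ ≡ 17 (mod 23), so λ ≡ 22.
  x = λ² - 9 - 5 = 484 - 14 ≡ 10; y = λ·(9 - 10) - 15 ≡ 9. → (10, 9)

(10, 9)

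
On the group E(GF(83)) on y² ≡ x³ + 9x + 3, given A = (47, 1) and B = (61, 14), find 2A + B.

First 2A:
Repeated addition: build up to 2A.
2A: tangent at (47, 1): λ = (3·47² + 9)/(2·1) ≡ 79/2. 2⁻¹ ≡ 42 (mod 83) since 2·42 = 84 ≡ 1, so λ ≡ 79·42 ≡ 81.
  x = λ² - 47 - 47 = 6561 - 94 ≡ 76; y = λ·(47 - 76) - 1 ≡ 57. → (76, 57)
2A = (76, 57).
Finally 2A + B:
(76, 57) + (61, 14). λ = (14 - 57)/(61 - 76) ≡ 40/68 mod 83. 68⁻¹ ≡ 11 (mod 83), so λ ≡ 25.
  x = λ² - 76 - 61 = 625 - 137 ≡ 73; y = λ·(76 - 73) - 57 ≡ 18. → (73, 18)

(73, 18)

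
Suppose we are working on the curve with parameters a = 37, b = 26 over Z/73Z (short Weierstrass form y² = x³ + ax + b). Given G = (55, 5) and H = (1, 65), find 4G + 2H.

First 4G:
Double-and-add on 4 = (100)₂. Start with G = (55, 5) for the leading 1-bit.
double: tangent at (55, 5): λ = (3·55² + 37)/(2·5) ≡ 60/10. 10⁻¹ ≡ 22 (mod 73) since 10·22 = 220 ≡ 1, so λ ≡ 60·22 ≡ 6.
  x = λ² - 55 - 55 = 36 - 110 ≡ 72; y = λ·(55 - 72) - 5 ≡ 39. → (72, 39)
double: tangent at (72, 39): λ = (3·72² + 37)/(2·39) ≡ 40/5. 5⁻¹ ≡ 44 (mod 73), so λ ≡ 40·44 ≡ 8.
  x = λ² - 72 - 72 = 64 - 144 ≡ 66; y = λ·(72 - 66) - 39 ≡ 9. → (66, 9)
4G = (66, 9).
Next 2H:
Repeated addition: build up to 2H.
2H: tangent at (1, 65): λ = (3·1² + 37)/(2·65) ≡ 40/57. 57⁻¹ ≡ 41 (mod 73), so λ ≡ 40·41 ≡ 34.
  x = λ² - 1 - 1 = 1156 - 2 ≡ 59; y = λ·(1 - 59) - 65 ≡ 7. → (59, 7)
2H = (59, 7).
Finally 4G + 2H:
(66, 9) + (59, 7). λ = (7 - 9)/(59 - 66) ≡ 71/66 mod 73. 66⁻¹ ≡ 52 (mod 73), so λ ≡ 42.
  x = λ² - 66 - 59 = 1764 - 125 ≡ 33; y = λ·(66 - 33) - 9 ≡ 63. → (33, 63)

(33, 63)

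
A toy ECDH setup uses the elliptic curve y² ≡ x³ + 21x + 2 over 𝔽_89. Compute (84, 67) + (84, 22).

O

The two points share x = 84 and their y-coordinates satisfy 67 + 22 ≡ 0 (mod 89), so they are inverses. Their sum is O.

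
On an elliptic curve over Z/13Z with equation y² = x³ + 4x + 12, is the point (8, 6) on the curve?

yes

y² = 6² ≡ 10; x³ + 4x + 12 = 556 ≡ 10 (mod 13). 10 = 10.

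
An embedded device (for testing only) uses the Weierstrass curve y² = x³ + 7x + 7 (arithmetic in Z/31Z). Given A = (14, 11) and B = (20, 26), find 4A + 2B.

(24, 7)

First 4A:
Double-and-add on 4 = (100)₂. Start with A = (14, 11) for the leading 1-bit.
double: tangent at (14, 11): λ = (3·14² + 7)/(2·11) ≡ 6/22. 22⁻¹ ≡ 24 (mod 31), so λ ≡ 6·24 ≡ 20.
  x = λ² - 14 - 14 = 400 - 28 ≡ 0; y = λ·(14 - 0) - 11 ≡ 21. → (0, 21)
double: tangent at (0, 21): λ = (3·0² + 7)/(2·21) ≡ 7/11. 11⁻¹ ≡ 17 (mod 31), so λ ≡ 7·17 ≡ 26.
  x = λ² - 0 - 0 = 676 - 0 ≡ 25; y = λ·(0 - 25) - 21 ≡ 11. → (25, 11)
4A = (25, 11).
Next 2B:
Repeated addition: build up to 2B.
2B: tangent at (20, 26): λ = (3·20² + 7)/(2·26) ≡ 29/21. 21⁻¹ ≡ 3 (mod 31) since 21·3 = 63 ≡ 1, so λ ≡ 29·3 ≡ 25.
  x = λ² - 20 - 20 = 625 - 40 ≡ 27; y = λ·(20 - 27) - 26 ≡ 16. → (27, 16)
2B = (27, 16).
Finally 4A + 2B:
(25, 11) + (27, 16). λ = (16 - 11)/(27 - 25) ≡ 5/2 mod 31. 2⁻¹ ≡ 16 (mod 31), so λ ≡ 18.
  x = λ² - 25 - 27 = 324 - 52 ≡ 24; y = λ·(25 - 24) - 11 ≡ 7. → (24, 7)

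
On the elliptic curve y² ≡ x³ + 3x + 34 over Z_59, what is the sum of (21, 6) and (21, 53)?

O

The two points share x = 21 and their y-coordinates satisfy 6 + 53 ≡ 0 (mod 59), so they are inverses. Their sum is the point at infinity.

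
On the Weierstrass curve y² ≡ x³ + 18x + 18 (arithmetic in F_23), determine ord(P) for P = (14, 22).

2P: tangent at (14, 22): λ = (3·14² + 18)/(2·22) ≡ 8/21. 21⁻¹ ≡ 11 (mod 23) since 21·11 = 231 ≡ 1, so λ ≡ 8·11 ≡ 19.
  x = λ² - 14 - 14 = 361 - 28 ≡ 11; y = λ·(14 - 11) - 22 ≡ 12. → (11, 12)
3P: (11, 12) + (14, 22). λ = (22 - 12)/(14 - 11) ≡ 10/3 mod 23. 3⁻¹ ≡ 8 (mod 23) since 3·8 = 24 ≡ 1, so λ ≡ 11.
  x = λ² - 11 - 14 = 121 - 25 ≡ 4; y = λ·(11 - 4) - 12 ≡ 19. → (4, 19)
4P: (4, 19) + (14, 22). λ = (22 - 19)/(14 - 4) ≡ 3/10 mod 23. 10⁻¹ ≡ 7 (mod 23) since 10·7 = 70 ≡ 1, so λ ≡ 21.
  x = λ² - 4 - 14 = 441 - 18 ≡ 9; y = λ·(4 - 9) - 19 ≡ 14. → (9, 14)
5P: (9, 14) + (14, 22). λ = (22 - 14)/(14 - 9) ≡ 8/5 mod 23. 5⁻¹ ≡ 14 (mod 23), so λ ≡ 20.
  x = λ² - 9 - 14 = 400 - 23 ≡ 9; y = λ·(9 - 9) - 14 ≡ 9. → (9, 9)
6P: (9, 9) + (14, 22). λ = (22 - 9)/(14 - 9) ≡ 13/5 mod 23. 5⁻¹ ≡ 14 (mod 23), so λ ≡ 21.
  x = λ² - 9 - 14 = 441 - 23 ≡ 4; y = λ·(9 - 4) - 9 ≡ 4. → (4, 4)
7P: (4, 4) + (14, 22). λ = (22 - 4)/(14 - 4) ≡ 18/10 mod 23. 10⁻¹ ≡ 7 (mod 23) since 10·7 = 70 ≡ 1, so λ ≡ 11.
  x = λ² - 4 - 14 = 121 - 18 ≡ 11; y = λ·(4 - 11) - 4 ≡ 11. → (11, 11)
8P: (11, 11) + (14, 22). λ = (22 - 11)/(14 - 11) ≡ 11/3 mod 23. 3⁻¹ ≡ 8 (mod 23), so λ ≡ 19.
  x = λ² - 11 - 14 = 361 - 25 ≡ 14; y = λ·(11 - 14) - 11 ≡ 1. → (14, 1)
9P: (14, 1) + (14, 22): same x and y₁ ≡ -y₂, so the sum is 𝒪.
9P = 𝒪, so the order is 9.

9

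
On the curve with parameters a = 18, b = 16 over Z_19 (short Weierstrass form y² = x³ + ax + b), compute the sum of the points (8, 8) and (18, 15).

(8, 8) + (18, 15). λ = (15 - 8)/(18 - 8) ≡ 7/10 mod 19. 10⁻¹ ≡ 2 (mod 19), so λ ≡ 14.
  x = λ² - 8 - 18 = 196 - 26 ≡ 18; y = λ·(8 - 18) - 8 ≡ 4. → (18, 4)

(18, 4)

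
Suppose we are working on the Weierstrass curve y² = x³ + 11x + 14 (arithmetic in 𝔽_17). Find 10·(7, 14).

(7, 14)

Write Q = (7, 14).
Double-and-add on 10 = (1010)₂. Start with Q = (7, 14) for the leading 1-bit.
double: tangent at (7, 14): λ = (3·7² + 11)/(2·14) ≡ 5/11. 11⁻¹ ≡ 14 (mod 17), so λ ≡ 5·14 ≡ 2.
  x = λ² - 7 - 7 = 4 - 14 ≡ 7; y = λ·(7 - 7) - 14 ≡ 3. → (7, 3)
double: tangent at (7, 3): λ = (3·7² + 11)/(2·3) ≡ 5/6. 6⁻¹ ≡ 3 (mod 17) since 6·3 = 18 ≡ 1, so λ ≡ 5·3 ≡ 15.
  x = λ² - 7 - 7 = 225 - 14 ≡ 7; y = λ·(7 - 7) - 3 ≡ 14. → (7, 14)
add Q: tangent at (7, 14): λ = (3·7² + 11)/(2·14) ≡ 5/11. 11⁻¹ ≡ 14 (mod 17) since 11·14 = 154 ≡ 1, so λ ≡ 5·14 ≡ 2.
  x = λ² - 7 - 7 = 4 - 14 ≡ 7; y = λ·(7 - 7) - 14 ≡ 3. → (7, 3)
double: tangent at (7, 3): λ = (3·7² + 11)/(2·3) ≡ 5/6. 6⁻¹ ≡ 3 (mod 17) since 6·3 = 18 ≡ 1, so λ ≡ 5·3 ≡ 15.
  x = λ² - 7 - 7 = 225 - 14 ≡ 7; y = λ·(7 - 7) - 3 ≡ 14. → (7, 14)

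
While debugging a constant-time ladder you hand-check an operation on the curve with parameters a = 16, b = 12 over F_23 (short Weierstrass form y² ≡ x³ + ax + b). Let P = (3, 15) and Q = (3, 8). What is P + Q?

The two points share x = 3 and their y-coordinates satisfy 15 + 8 ≡ 0 (mod 23), so they are inverses. Their sum is the point at infinity.

O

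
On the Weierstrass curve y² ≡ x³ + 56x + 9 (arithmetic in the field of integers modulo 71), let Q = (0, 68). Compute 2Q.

(24, 14)

tangent at (0, 68): λ = (3·0² + 56)/(2·68) ≡ 56/65. 65⁻¹ ≡ 59 (mod 71), so λ ≡ 56·59 ≡ 38.
  x = λ² - 0 - 0 = 1444 - 0 ≡ 24; y = λ·(0 - 24) - 68 ≡ 14. → (24, 14)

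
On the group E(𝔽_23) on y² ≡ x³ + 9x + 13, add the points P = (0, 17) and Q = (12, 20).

(0, 17) + (12, 20). λ = (20 - 17)/(12 - 0) ≡ 3/12 mod 23. 12⁻¹ ≡ 2 (mod 23) since 12·2 = 24 ≡ 1, so λ ≡ 6.
  x = λ² - 0 - 12 = 36 - 12 ≡ 1; y = λ·(0 - 1) - 17 ≡ 0. → (1, 0)

(1, 0)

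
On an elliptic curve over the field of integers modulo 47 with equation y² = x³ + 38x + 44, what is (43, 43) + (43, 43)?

tangent at (43, 43): λ = (3·43² + 38)/(2·43) ≡ 39/39. 39⁻¹ ≡ 41 (mod 47) since 39·41 = 1599 ≡ 1, so λ ≡ 39·41 ≡ 1.
  x = λ² - 43 - 43 = 1 - 86 ≡ 9; y = λ·(43 - 9) - 43 ≡ 38. → (9, 38)

(9, 38)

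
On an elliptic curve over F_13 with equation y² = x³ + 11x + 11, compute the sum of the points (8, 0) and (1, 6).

(8, 0) + (1, 6). λ = (6 - 0)/(1 - 8) ≡ 6/6 mod 13. 6⁻¹ ≡ 11 (mod 13), so λ ≡ 1.
  x = λ² - 8 - 1 = 1 - 9 ≡ 5; y = λ·(8 - 5) - 0 ≡ 3. → (5, 3)

(5, 3)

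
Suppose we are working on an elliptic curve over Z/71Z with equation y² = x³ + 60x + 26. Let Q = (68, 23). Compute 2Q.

tangent at (68, 23): λ = (3·68² + 60)/(2·23) ≡ 16/46. 46⁻¹ ≡ 17 (mod 71), so λ ≡ 16·17 ≡ 59.
  x = λ² - 68 - 68 = 3481 - 136 ≡ 8; y = λ·(68 - 8) - 23 ≡ 38. → (8, 38)

(8, 38)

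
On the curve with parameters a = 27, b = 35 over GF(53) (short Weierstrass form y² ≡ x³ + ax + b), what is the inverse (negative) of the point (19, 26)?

(19, 27)

-(19, 26) = (19, -26 mod 53) = (19, 27).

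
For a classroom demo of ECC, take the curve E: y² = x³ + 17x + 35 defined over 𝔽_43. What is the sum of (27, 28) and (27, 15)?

O

The two points share x = 27 and their y-coordinates satisfy 28 + 15 ≡ 0 (mod 43), so they are inverses. Their sum is O.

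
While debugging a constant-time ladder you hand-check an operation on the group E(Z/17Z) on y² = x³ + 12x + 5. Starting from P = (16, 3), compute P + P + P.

(1, 1)

Repeated addition: build up to 3P.
2P: tangent at (16, 3): λ = (3·16² + 12)/(2·3) ≡ 15/6. 6⁻¹ ≡ 3 (mod 17), so λ ≡ 15·3 ≡ 11.
  x = λ² - 16 - 16 = 121 - 32 ≡ 4; y = λ·(16 - 4) - 3 ≡ 10. → (4, 10)
3P: (4, 10) + (16, 3). λ = (3 - 10)/(16 - 4) ≡ 10/12 mod 17. 12⁻¹ ≡ 10 (mod 17), so λ ≡ 15.
  x = λ² - 4 - 16 = 225 - 20 ≡ 1; y = λ·(4 - 1) - 10 ≡ 1. → (1, 1)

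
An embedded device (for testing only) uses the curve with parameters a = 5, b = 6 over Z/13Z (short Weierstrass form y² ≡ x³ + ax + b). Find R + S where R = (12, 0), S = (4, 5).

(11, 1)

(12, 0) + (4, 5). λ = (5 - 0)/(4 - 12) ≡ 5/5 mod 13. 5⁻¹ ≡ 8 (mod 13), so λ ≡ 1.
  x = λ² - 12 - 4 = 1 - 16 ≡ 11; y = λ·(12 - 11) - 0 ≡ 1. → (11, 1)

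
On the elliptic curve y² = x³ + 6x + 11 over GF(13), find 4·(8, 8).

(8, 5)

Write P = (8, 8).
Repeated addition: build up to 4P.
2P: tangent at (8, 8): λ = (3·8² + 6)/(2·8) ≡ 3/3. 3⁻¹ ≡ 9 (mod 13), so λ ≡ 3·9 ≡ 1.
  x = λ² - 8 - 8 = 1 - 16 ≡ 11; y = λ·(8 - 11) - 8 ≡ 2. → (11, 2)
3P: (11, 2) + (8, 8). λ = (8 - 2)/(8 - 11) ≡ 6/10 mod 13. 10⁻¹ ≡ 4 (mod 13), so λ ≡ 11.
  x = λ² - 11 - 8 = 121 - 19 ≡ 11; y = λ·(11 - 11) - 2 ≡ 11. → (11, 11)
4P: (11, 11) + (8, 8). λ = (8 - 11)/(8 - 11) ≡ 10/10 mod 13. 10⁻¹ ≡ 4 (mod 13), so λ ≡ 1.
  x = λ² - 11 - 8 = 1 - 19 ≡ 8; y = λ·(11 - 8) - 11 ≡ 5. → (8, 5)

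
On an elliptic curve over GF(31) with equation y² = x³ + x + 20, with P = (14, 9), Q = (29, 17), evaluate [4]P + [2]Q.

First 4P:
Repeated addition: build up to 4P.
2P: tangent at (14, 9): λ = (3·14² + 1)/(2·9) ≡ 0/18. 18⁻¹ ≡ 19 (mod 31), so λ ≡ 0·19 ≡ 0.
  x = λ² - 14 - 14 = 0 - 28 ≡ 3; y = λ·(14 - 3) - 9 ≡ 22. → (3, 22)
3P: (3, 22) + (14, 9). λ = (9 - 22)/(14 - 3) ≡ 18/11 mod 31. 11⁻¹ ≡ 17 (mod 31) since 11·17 = 187 ≡ 1, so λ ≡ 27.
  x = λ² - 3 - 14 = 729 - 17 ≡ 30; y = λ·(3 - 30) - 22 ≡ 24. → (30, 24)
4P: (30, 24) + (14, 9). λ = (9 - 24)/(14 - 30) ≡ 16/15 mod 31. 15⁻¹ ≡ 29 (mod 31) since 15·29 = 435 ≡ 1, so λ ≡ 30.
  x = λ² - 30 - 14 = 900 - 44 ≡ 19; y = λ·(30 - 19) - 24 ≡ 27. → (19, 27)
4P = (19, 27).
Next 2Q:
Repeated addition: build up to 2Q.
2Q: tangent at (29, 17): λ = (3·29² + 1)/(2·17) ≡ 13/3. 3⁻¹ ≡ 21 (mod 31), so λ ≡ 13·21 ≡ 25.
  x = λ² - 29 - 29 = 625 - 58 ≡ 9; y = λ·(29 - 9) - 17 ≡ 18. → (9, 18)
2Q = (9, 18).
Finally 4P + 2Q:
(19, 27) + (9, 18). λ = (18 - 27)/(9 - 19) ≡ 22/21 mod 31. 21⁻¹ ≡ 3 (mod 31) since 21·3 = 63 ≡ 1, so λ ≡ 4.
  x = λ² - 19 - 9 = 16 - 28 ≡ 19; y = λ·(19 - 19) - 27 ≡ 4. → (19, 4)

(19, 4)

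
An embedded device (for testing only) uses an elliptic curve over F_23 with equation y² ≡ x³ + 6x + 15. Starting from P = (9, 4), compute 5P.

Repeated addition: build up to 5P.
2P: tangent at (9, 4): λ = (3·9² + 6)/(2·4) ≡ 19/8. 8⁻¹ ≡ 3 (mod 23), so λ ≡ 19·3 ≡ 11.
  x = λ² - 9 - 9 = 121 - 18 ≡ 11; y = λ·(9 - 11) - 4 ≡ 20. → (11, 20)
3P: (11, 20) + (9, 4). λ = (4 - 20)/(9 - 11) ≡ 7/21 mod 23. 21⁻¹ ≡ 11 (mod 23) since 21·11 = 231 ≡ 1, so λ ≡ 8.
  x = λ² - 11 - 9 = 64 - 20 ≡ 21; y = λ·(11 - 21) - 20 ≡ 15. → (21, 15)
4P: (21, 15) + (9, 4). λ = (4 - 15)/(9 - 21) ≡ 12/11 mod 23. 11⁻¹ ≡ 21 (mod 23), so λ ≡ 22.
  x = λ² - 21 - 9 = 484 - 30 ≡ 17; y = λ·(21 - 17) - 15 ≡ 4. → (17, 4)
5P: (17, 4) + (9, 4). λ = (4 - 4)/(9 - 17) ≡ 0/15 mod 23. 15⁻¹ ≡ 20 (mod 23), so λ ≡ 0.
  x = λ² - 17 - 9 = 0 - 26 ≡ 20; y = λ·(17 - 20) - 4 ≡ 19. → (20, 19)

(20, 19)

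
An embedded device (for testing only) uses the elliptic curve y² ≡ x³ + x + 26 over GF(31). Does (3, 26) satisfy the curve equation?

y² = 26² ≡ 25; x³ + 1x + 26 = 56 ≡ 25 (mod 31). 25 = 25.

yes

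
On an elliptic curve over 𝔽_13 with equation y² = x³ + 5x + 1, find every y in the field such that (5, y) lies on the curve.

x³ + 5x + 1 = 151 ≡ 8 (mod 13).
8 is a non-residue mod 13; no y exists.

none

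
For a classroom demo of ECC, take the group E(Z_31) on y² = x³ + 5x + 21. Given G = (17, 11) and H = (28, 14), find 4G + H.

(2, 15)

First 4G:
Double-and-add on 4 = (100)₂. Start with G = (17, 11) for the leading 1-bit.
double: tangent at (17, 11): λ = (3·17² + 5)/(2·11) ≡ 4/22. 22⁻¹ ≡ 24 (mod 31), so λ ≡ 4·24 ≡ 3.
  x = λ² - 17 - 17 = 9 - 34 ≡ 6; y = λ·(17 - 6) - 11 ≡ 22. → (6, 22)
double: tangent at (6, 22): λ = (3·6² + 5)/(2·22) ≡ 20/13. 13⁻¹ ≡ 12 (mod 31), so λ ≡ 20·12 ≡ 23.
  x = λ² - 6 - 6 = 529 - 12 ≡ 21; y = λ·(6 - 21) - 22 ≡ 5. → (21, 5)
4G = (21, 5).
Finally 4G + H:
(21, 5) + (28, 14). λ = (14 - 5)/(28 - 21) ≡ 9/7 mod 31. 7⁻¹ ≡ 9 (mod 31) since 7·9 = 63 ≡ 1, so λ ≡ 19.
  x = λ² - 21 - 28 = 361 - 49 ≡ 2; y = λ·(21 - 2) - 5 ≡ 15. → (2, 15)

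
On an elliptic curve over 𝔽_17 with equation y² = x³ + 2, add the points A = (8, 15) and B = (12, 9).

(8, 15) + (12, 9). λ = (9 - 15)/(12 - 8) ≡ 11/4 mod 17. 4⁻¹ ≡ 13 (mod 17), so λ ≡ 7.
  x = λ² - 8 - 12 = 49 - 20 ≡ 12; y = λ·(8 - 12) - 15 ≡ 8. → (12, 8)

(12, 8)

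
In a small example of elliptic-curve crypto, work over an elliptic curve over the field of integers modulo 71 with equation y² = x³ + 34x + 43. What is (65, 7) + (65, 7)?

(12, 64)

tangent at (65, 7): λ = (3·65² + 34)/(2·7) ≡ 0/14. 14⁻¹ ≡ 66 (mod 71), so λ ≡ 0·66 ≡ 0.
  x = λ² - 65 - 65 = 0 - 130 ≡ 12; y = λ·(65 - 12) - 7 ≡ 64. → (12, 64)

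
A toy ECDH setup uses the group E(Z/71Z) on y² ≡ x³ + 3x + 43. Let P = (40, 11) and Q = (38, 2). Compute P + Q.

(40, 11) + (38, 2). λ = (2 - 11)/(38 - 40) ≡ 62/69 mod 71. 69⁻¹ ≡ 35 (mod 71), so λ ≡ 40.
  x = λ² - 40 - 38 = 1600 - 78 ≡ 31; y = λ·(40 - 31) - 11 ≡ 65. → (31, 65)

(31, 65)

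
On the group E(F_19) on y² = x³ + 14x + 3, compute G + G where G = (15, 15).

(17, 10)

tangent at (15, 15): λ = (3·15² + 14)/(2·15) ≡ 5/11. 11⁻¹ ≡ 7 (mod 19), so λ ≡ 5·7 ≡ 16.
  x = λ² - 15 - 15 = 256 - 30 ≡ 17; y = λ·(15 - 17) - 15 ≡ 10. → (17, 10)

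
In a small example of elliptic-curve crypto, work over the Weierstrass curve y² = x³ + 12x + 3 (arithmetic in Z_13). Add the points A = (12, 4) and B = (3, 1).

(1, 4)

(12, 4) + (3, 1). λ = (1 - 4)/(3 - 12) ≡ 10/4 mod 13. 4⁻¹ ≡ 10 (mod 13), so λ ≡ 9.
  x = λ² - 12 - 3 = 81 - 15 ≡ 1; y = λ·(12 - 1) - 4 ≡ 4. → (1, 4)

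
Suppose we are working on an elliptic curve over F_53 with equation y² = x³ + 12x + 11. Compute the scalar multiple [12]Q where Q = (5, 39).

Double-and-add on 12 = (1100)₂. Start with Q = (5, 39) for the leading 1-bit.
double: tangent at (5, 39): λ = (3·5² + 12)/(2·39) ≡ 34/25. 25⁻¹ ≡ 17 (mod 53) since 25·17 = 425 ≡ 1, so λ ≡ 34·17 ≡ 48.
  x = λ² - 5 - 5 = 2304 - 10 ≡ 15; y = λ·(5 - 15) - 39 ≡ 11. → (15, 11)
add Q: (15, 11) + (5, 39). λ = (39 - 11)/(5 - 15) ≡ 28/43 mod 53. 43⁻¹ ≡ 37 (mod 53), so λ ≡ 29.
  x = λ² - 15 - 5 = 841 - 20 ≡ 26; y = λ·(15 - 26) - 11 ≡ 41. → (26, 41)
double: tangent at (26, 41): λ = (3·26² + 12)/(2·41) ≡ 26/29. 29⁻¹ ≡ 11 (mod 53), so λ ≡ 26·11 ≡ 21.
  x = λ² - 26 - 26 = 441 - 52 ≡ 18; y = λ·(26 - 18) - 41 ≡ 21. → (18, 21)
double: tangent at (18, 21): λ = (3·18² + 12)/(2·21) ≡ 30/42. 42⁻¹ ≡ 24 (mod 53) since 42·24 = 1008 ≡ 1, so λ ≡ 30·24 ≡ 31.
  x = λ² - 18 - 18 = 961 - 36 ≡ 24; y = λ·(18 - 24) - 21 ≡ 5. → (24, 5)

(24, 5)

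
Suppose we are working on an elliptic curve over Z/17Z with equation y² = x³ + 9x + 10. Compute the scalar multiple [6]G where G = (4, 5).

(7, 5)

Repeated addition: build up to 6G.
2G: tangent at (4, 5): λ = (3·4² + 9)/(2·5) ≡ 6/10. 10⁻¹ ≡ 12 (mod 17), so λ ≡ 6·12 ≡ 4.
  x = λ² - 4 - 4 = 16 - 8 ≡ 8; y = λ·(4 - 8) - 5 ≡ 13. → (8, 13)
3G: (8, 13) + (4, 5). λ = (5 - 13)/(4 - 8) ≡ 9/13 mod 17. 13⁻¹ ≡ 4 (mod 17), so λ ≡ 2.
  x = λ² - 8 - 4 = 4 - 12 ≡ 9; y = λ·(8 - 9) - 13 ≡ 2. → (9, 2)
4G: (9, 2) + (4, 5). λ = (5 - 2)/(4 - 9) ≡ 3/12 mod 17. 12⁻¹ ≡ 10 (mod 17) since 12·10 = 120 ≡ 1, so λ ≡ 13.
  x = λ² - 9 - 4 = 169 - 13 ≡ 3; y = λ·(9 - 3) - 2 ≡ 8. → (3, 8)
5G: (3, 8) + (4, 5). λ = (5 - 8)/(4 - 3) ≡ 14/1 mod 17. 1⁻¹ ≡ 1 (mod 17) since 1·1 = 1 ≡ 1, so λ ≡ 14.
  x = λ² - 3 - 4 = 196 - 7 ≡ 2; y = λ·(3 - 2) - 8 ≡ 6. → (2, 6)
6G: (2, 6) + (4, 5). λ = (5 - 6)/(4 - 2) ≡ 16/2 mod 17. 2⁻¹ ≡ 9 (mod 17), so λ ≡ 8.
  x = λ² - 2 - 4 = 64 - 6 ≡ 7; y = λ·(2 - 7) - 6 ≡ 5. → (7, 5)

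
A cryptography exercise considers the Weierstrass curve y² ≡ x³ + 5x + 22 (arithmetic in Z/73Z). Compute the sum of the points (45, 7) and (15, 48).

(45, 7) + (15, 48). λ = (48 - 7)/(15 - 45) ≡ 41/43 mod 73. 43⁻¹ ≡ 17 (mod 73) since 43·17 = 731 ≡ 1, so λ ≡ 40.
  x = λ² - 45 - 15 = 1600 - 60 ≡ 7; y = λ·(45 - 7) - 7 ≡ 53. → (7, 53)

(7, 53)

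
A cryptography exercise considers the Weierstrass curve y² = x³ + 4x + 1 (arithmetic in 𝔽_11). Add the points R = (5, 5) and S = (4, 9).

(5, 5) + (4, 9). λ = (9 - 5)/(4 - 5) ≡ 4/10 mod 11. 10⁻¹ ≡ 10 (mod 11), so λ ≡ 7.
  x = λ² - 5 - 4 = 49 - 9 ≡ 7; y = λ·(5 - 7) - 5 ≡ 3. → (7, 3)

(7, 3)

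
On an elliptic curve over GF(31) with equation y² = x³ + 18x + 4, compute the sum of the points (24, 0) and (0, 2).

(24, 0) + (0, 2). λ = (2 - 0)/(0 - 24) ≡ 2/7 mod 31. 7⁻¹ ≡ 9 (mod 31), so λ ≡ 18.
  x = λ² - 24 - 0 = 324 - 24 ≡ 21; y = λ·(24 - 21) - 0 ≡ 23. → (21, 23)

(21, 23)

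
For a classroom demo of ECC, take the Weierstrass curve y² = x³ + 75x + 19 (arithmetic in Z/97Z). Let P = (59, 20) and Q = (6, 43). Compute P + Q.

(21, 66)

(59, 20) + (6, 43). λ = (43 - 20)/(6 - 59) ≡ 23/44 mod 97. 44⁻¹ ≡ 86 (mod 97), so λ ≡ 38.
  x = λ² - 59 - 6 = 1444 - 65 ≡ 21; y = λ·(59 - 21) - 20 ≡ 66. → (21, 66)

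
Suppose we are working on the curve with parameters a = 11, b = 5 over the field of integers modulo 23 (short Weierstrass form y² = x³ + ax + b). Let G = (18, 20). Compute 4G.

(5, 1)

Repeated addition: build up to 4G.
2G: tangent at (18, 20): λ = (3·18² + 11)/(2·20) ≡ 17/17. 17⁻¹ ≡ 19 (mod 23), so λ ≡ 17·19 ≡ 1.
  x = λ² - 18 - 18 = 1 - 36 ≡ 11; y = λ·(18 - 11) - 20 ≡ 10. → (11, 10)
3G: (11, 10) + (18, 20). λ = (20 - 10)/(18 - 11) ≡ 10/7 mod 23. 7⁻¹ ≡ 10 (mod 23), so λ ≡ 8.
  x = λ² - 11 - 18 = 64 - 29 ≡ 12; y = λ·(11 - 12) - 10 ≡ 5. → (12, 5)
4G: (12, 5) + (18, 20). λ = (20 - 5)/(18 - 12) ≡ 15/6 mod 23. 6⁻¹ ≡ 4 (mod 23), so λ ≡ 14.
  x = λ² - 12 - 18 = 196 - 30 ≡ 5; y = λ·(12 - 5) - 5 ≡ 1. → (5, 1)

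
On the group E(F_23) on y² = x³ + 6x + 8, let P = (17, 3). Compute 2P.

tangent at (17, 3): λ = (3·17² + 6)/(2·3) ≡ 22/6. 6⁻¹ ≡ 4 (mod 23), so λ ≡ 22·4 ≡ 19.
  x = λ² - 17 - 17 = 361 - 34 ≡ 5; y = λ·(17 - 5) - 3 ≡ 18. → (5, 18)

(5, 18)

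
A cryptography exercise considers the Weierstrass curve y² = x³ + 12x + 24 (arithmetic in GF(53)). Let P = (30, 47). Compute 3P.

O

Repeated addition: build up to 3P.
2P: tangent at (30, 47): λ = (3·30² + 12)/(2·47) ≡ 9/41. 41⁻¹ ≡ 22 (mod 53), so λ ≡ 9·22 ≡ 39.
  x = λ² - 30 - 30 = 1521 - 60 ≡ 30; y = λ·(30 - 30) - 47 ≡ 6. → (30, 6)
3P: (30, 6) + (30, 47): same x and y₁ ≡ -y₂, so the sum is 𝒪.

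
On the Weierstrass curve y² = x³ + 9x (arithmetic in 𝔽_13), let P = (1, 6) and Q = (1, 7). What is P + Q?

O

The two points share x = 1 and their y-coordinates satisfy 6 + 7 ≡ 0 (mod 13), so they are inverses. Their sum is O.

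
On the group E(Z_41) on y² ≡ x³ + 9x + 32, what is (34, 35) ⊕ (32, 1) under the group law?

(18, 32)

(34, 35) + (32, 1). λ = (1 - 35)/(32 - 34) ≡ 7/39 mod 41. 39⁻¹ ≡ 20 (mod 41) since 39·20 = 780 ≡ 1, so λ ≡ 17.
  x = λ² - 34 - 32 = 289 - 66 ≡ 18; y = λ·(34 - 18) - 35 ≡ 32. → (18, 32)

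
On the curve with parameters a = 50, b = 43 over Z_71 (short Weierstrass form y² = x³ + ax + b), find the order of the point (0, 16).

2P: tangent at (0, 16): λ = (3·0² + 50)/(2·16) ≡ 50/32. 32⁻¹ ≡ 20 (mod 71), so λ ≡ 50·20 ≡ 6.
  x = λ² - 0 - 0 = 36 - 0 ≡ 36; y = λ·(0 - 36) - 16 ≡ 52. → (36, 52)
3P: (36, 52) + (0, 16). λ = (16 - 52)/(0 - 36) ≡ 35/35 mod 71. 35⁻¹ ≡ 69 (mod 71), so λ ≡ 1.
  x = λ² - 36 - 0 = 1 - 36 ≡ 36; y = λ·(36 - 36) - 52 ≡ 19. → (36, 19)
4P: (36, 19) + (0, 16). λ = (16 - 19)/(0 - 36) ≡ 68/35 mod 71. 35⁻¹ ≡ 69 (mod 71) since 35·69 = 2415 ≡ 1, so λ ≡ 6.
  x = λ² - 36 - 0 = 36 - 36 ≡ 0; y = λ·(36 - 0) - 19 ≡ 55. → (0, 55)
5P: (0, 55) + (0, 16): same x and y₁ ≡ -y₂, so the sum is O.
5P = O, so the order is 5.

5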